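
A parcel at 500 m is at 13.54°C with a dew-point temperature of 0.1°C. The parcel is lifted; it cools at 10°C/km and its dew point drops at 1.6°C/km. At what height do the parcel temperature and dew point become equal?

T and T_d converge at 10 − 1.6 = 8.4°C per km
Height above start = (13.54 − 0.1) / 8.4 = 1.6 km
LCL altitude = 500 m + 1600 m = 2100 m

2100 m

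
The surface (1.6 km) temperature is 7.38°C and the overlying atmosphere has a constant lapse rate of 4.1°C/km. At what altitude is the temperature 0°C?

Height above start = (7.38 − 0) / 4.1 = 1.8 km
Altitude = 1600 m + 1800 m = 3400 m

3.4 km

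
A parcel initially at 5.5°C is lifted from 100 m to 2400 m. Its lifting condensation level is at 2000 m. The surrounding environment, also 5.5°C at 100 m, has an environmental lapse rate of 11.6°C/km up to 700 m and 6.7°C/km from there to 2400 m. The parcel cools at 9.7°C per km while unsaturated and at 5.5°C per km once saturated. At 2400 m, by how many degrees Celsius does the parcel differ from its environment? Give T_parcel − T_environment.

Parcel:
  Dry to 2000 m: -9.7 × 1.9 km = -18.43°C, so T = -12.93°C.
  Saturated to 2400 m: -5.5 × 0.4 km = -2.2°C, so T = -15.13°C.
Environment:
  Environment, lower layer to 700 m: -11.6 × 0.6 km = -6.96°C, so T = -1.46°C.
  Environment, upper layer to 2400 m: -6.7 × 1.7 km = -11.39°C, so T = -12.85°C.
T_parcel − T_env = -15.13 − (-12.85) = -2.28°C

-2.28°C (parcel cooler than environment)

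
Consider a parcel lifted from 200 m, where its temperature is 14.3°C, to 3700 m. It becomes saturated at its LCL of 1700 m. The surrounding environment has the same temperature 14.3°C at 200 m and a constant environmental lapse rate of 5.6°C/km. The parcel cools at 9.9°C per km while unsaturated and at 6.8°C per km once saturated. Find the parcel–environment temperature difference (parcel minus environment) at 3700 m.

-8.85°C (parcel cooler than environment)

Parcel:
  From 200 m to 1700 m (dry): cools by 9.9 × 1.5 = 14.85°C, giving -0.55°C.
  From 1700 m to 3700 m (saturated): cools by 6.8 × 2 = 13.6°C, giving -14.15°C.
Environment:
  From 200 m to 3700 m (environment): cools by 5.6 × 3.5 = 19.6°C, giving -5.3°C.
T_parcel − T_env = -14.15 − (-5.3) = -8.85°C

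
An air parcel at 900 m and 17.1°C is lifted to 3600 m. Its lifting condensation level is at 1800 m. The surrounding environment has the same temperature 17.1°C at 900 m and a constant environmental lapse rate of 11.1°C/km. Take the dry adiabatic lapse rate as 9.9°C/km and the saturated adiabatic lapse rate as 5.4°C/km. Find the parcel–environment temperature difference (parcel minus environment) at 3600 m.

+11.34°C (parcel warmer than environment)

Parcel:
  900–1800 m, dry: Δz = 0.9 km ⇒ ΔT = -8.91°C; T = 8.19°C
  1800–3600 m, saturated: Δz = 1.8 km ⇒ ΔT = -9.72°C; T = -1.53°C
Environment:
  900–3600 m, environment: Δz = 2.7 km ⇒ ΔT = -29.97°C; T = -12.87°C
T_parcel − T_env = -1.53 − (-12.87) = +11.34°C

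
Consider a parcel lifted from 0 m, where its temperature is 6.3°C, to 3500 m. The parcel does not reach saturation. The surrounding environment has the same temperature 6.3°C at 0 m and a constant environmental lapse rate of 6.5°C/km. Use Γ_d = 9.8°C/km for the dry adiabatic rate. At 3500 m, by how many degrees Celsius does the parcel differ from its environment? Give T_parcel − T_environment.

Parcel:
  From 0 m to 3500 m (dry): cools by 9.8 × 3.5 = 34.3°C, giving -28°C.
Environment:
  From 0 m to 3500 m (environment): cools by 6.5 × 3.5 = 22.75°C, giving -16.45°C.
T_parcel − T_env = -28 − (-16.45) = -11.55°C

-11.55°C (parcel cooler than environment)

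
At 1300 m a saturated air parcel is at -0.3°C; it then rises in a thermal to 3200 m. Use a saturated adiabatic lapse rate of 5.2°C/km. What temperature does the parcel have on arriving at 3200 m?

1300 → 3200 m (saturated adiabatic, 5.2°C/km): ΔT = -5.2 × 1.9 = -9.88°C → T = -10.18°C

-10.18°C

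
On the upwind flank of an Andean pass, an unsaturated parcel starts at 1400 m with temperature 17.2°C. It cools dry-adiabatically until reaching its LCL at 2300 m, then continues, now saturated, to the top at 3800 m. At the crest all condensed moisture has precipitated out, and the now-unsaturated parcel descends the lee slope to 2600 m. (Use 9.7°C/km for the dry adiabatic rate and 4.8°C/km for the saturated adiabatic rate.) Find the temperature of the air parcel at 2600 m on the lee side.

12.91°C

1400 → 2300 m (dry, 9.7°C/km): ΔT = -9.7 × 0.9 = -8.73°C → T = 8.47°C
2300 → 3800 m (saturated, 4.8°C/km): ΔT = -4.8 × 1.5 = -7.2°C → T = 1.27°C
3800 → 2600 m (dry descent, 9.7°C/km): ΔT = +9.7 × 1.2 = +11.64°C → T = 12.91°C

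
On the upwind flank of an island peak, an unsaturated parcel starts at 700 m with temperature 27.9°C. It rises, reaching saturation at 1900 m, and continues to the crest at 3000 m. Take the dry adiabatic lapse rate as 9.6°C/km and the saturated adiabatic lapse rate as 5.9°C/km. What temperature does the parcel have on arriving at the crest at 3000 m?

700 → 1900 m (dry, 9.6°C/km): ΔT = -9.6 × 1.2 = -11.52°C → T = 16.38°C
1900 → 3000 m (saturated, 5.9°C/km): ΔT = -5.9 × 1.1 = -6.49°C → T = 9.89°C

9.89°C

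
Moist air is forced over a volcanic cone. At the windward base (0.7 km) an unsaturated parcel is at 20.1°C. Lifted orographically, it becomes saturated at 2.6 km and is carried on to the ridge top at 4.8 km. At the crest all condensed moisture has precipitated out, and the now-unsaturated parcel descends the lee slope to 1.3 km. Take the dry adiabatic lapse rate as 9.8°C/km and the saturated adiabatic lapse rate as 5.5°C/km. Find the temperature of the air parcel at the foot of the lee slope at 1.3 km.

23.68°C

700 → 2600 m (dry, 9.8°C/km): ΔT = -9.8 × 1.9 = -18.62°C → T = 1.48°C
2600 → 4800 m (saturated, 5.5°C/km): ΔT = -5.5 × 2.2 = -12.1°C → T = -10.62°C
4800 → 1300 m (dry descent, 9.8°C/km): ΔT = +9.8 × 3.5 = +34.3°C → T = 23.68°C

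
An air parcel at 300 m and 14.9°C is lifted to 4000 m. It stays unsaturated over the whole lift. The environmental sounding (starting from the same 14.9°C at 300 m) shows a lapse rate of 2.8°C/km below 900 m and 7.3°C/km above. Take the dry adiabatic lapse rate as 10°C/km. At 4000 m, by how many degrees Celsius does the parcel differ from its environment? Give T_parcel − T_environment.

Parcel:
  300–4000 m, dry: Δz = 3.7 km ⇒ ΔT = -37°C; T = -22.1°C
Environment:
  300–900 m, environment, lower layer: Δz = 0.6 km ⇒ ΔT = -1.68°C; T = 13.22°C
  900–4000 m, environment, upper layer: Δz = 3.1 km ⇒ ΔT = -22.63°C; T = -9.41°C
T_parcel − T_env = -22.1 − (-9.41) = -12.69°C

-12.69°C (parcel cooler than environment)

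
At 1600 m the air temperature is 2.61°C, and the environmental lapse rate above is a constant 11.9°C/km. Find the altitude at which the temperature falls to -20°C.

3500 m

Height above start = (2.61 − (-20)) / 11.9 = 1.9 km
Altitude = 1600 m + 1900 m = 3500 m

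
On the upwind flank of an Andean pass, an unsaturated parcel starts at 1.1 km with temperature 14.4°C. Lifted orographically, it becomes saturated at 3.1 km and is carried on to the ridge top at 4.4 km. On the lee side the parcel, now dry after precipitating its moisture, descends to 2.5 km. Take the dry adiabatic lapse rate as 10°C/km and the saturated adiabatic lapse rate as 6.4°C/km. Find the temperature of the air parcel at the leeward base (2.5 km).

5.08°C

Dry to 3100 m: -10 × 2 km = -20°C, so T = -5.6°C.
Saturated to 4400 m: -6.4 × 1.3 km = -8.32°C, so T = -13.92°C.
Dry descent to 2500 m: +10 × 1.9 km = +19°C, so T = 5.08°C.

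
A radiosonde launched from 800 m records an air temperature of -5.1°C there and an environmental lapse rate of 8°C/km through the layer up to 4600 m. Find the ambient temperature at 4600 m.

-35.5°C

Environmental to 4600 m: -8 × 3.8 km = -30.4°C, so T = -35.5°C.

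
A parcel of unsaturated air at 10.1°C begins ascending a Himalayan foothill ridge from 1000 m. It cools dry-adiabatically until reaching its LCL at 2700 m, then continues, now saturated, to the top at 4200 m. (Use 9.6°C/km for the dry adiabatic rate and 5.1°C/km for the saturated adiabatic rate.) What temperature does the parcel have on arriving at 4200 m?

Dry to 2700 m: -9.6 × 1.7 km = -16.32°C, so T = -6.22°C.
Saturated to 4200 m: -5.1 × 1.5 km = -7.65°C, so T = -13.87°C.

-13.87°C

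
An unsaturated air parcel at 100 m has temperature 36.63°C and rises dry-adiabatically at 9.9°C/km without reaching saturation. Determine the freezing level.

Height above start = (36.63 − 0) / 9.9 = 3.7 km
Altitude = 100 m + 3700 m = 3800 m

3800 m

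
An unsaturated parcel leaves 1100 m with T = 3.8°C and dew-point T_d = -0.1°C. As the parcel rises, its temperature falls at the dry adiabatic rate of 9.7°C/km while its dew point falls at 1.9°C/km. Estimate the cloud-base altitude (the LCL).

T and T_d converge at 9.7 − 1.9 = 7.8°C per km
Height above start = (3.8 − (-0.1)) / 7.8 = 0.5 km
LCL altitude = 1100 m + 500 m = 1600 m

1600 m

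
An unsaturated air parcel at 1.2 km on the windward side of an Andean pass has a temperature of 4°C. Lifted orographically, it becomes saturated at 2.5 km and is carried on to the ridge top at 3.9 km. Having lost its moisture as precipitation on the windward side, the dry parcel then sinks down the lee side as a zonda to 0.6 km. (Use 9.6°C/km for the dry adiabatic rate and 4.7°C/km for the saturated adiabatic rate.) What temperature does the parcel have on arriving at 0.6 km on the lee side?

16.62°C

1200–2500 m, dry: Δz = 1.3 km ⇒ ΔT = -12.48°C; T = -8.48°C
2500–3900 m, saturated: Δz = 1.4 km ⇒ ΔT = -6.58°C; T = -15.06°C
3900–600 m, dry descent: Δz = 3.3 km ⇒ ΔT = +31.68°C; T = 16.62°C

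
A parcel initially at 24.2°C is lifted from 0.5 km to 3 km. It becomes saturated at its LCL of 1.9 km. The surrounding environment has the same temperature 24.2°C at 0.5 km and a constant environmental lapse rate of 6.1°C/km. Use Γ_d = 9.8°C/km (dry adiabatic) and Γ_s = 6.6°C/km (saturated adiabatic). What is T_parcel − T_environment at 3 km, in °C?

Parcel:
  From 500 m to 1900 m (dry): cools by 9.8 × 1.4 = 13.72°C, giving 10.48°C.
  From 1900 m to 3000 m (saturated): cools by 6.6 × 1.1 = 7.26°C, giving 3.22°C.
Environment:
  From 500 m to 3000 m (environment): cools by 6.1 × 2.5 = 15.25°C, giving 8.95°C.
T_parcel − T_env = 3.22 − 8.95 = -5.73°C

-5.73°C (parcel cooler than environment)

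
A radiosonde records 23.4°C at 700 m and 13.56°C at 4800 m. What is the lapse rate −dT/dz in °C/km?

Γ = −ΔT/Δz = (23.4 − 13.56) / (4800 − 700) m
  = 9.84°C / 4.1 km = 2.4°C/km

2.4°C/km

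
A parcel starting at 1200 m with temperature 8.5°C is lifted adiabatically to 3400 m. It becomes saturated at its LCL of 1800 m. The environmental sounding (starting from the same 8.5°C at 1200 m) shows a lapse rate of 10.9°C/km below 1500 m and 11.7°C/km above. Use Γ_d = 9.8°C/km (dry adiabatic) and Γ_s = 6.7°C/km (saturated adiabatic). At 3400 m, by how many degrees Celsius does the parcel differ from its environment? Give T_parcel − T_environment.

Parcel:
  From 1200 m to 1800 m (dry): cools by 9.8 × 0.6 = 5.88°C, giving 2.62°C.
  From 1800 m to 3400 m (saturated): cools by 6.7 × 1.6 = 10.72°C, giving -8.1°C.
Environment:
  From 1200 m to 1500 m (environment, lower layer): cools by 10.9 × 0.3 = 3.27°C, giving 5.23°C.
  From 1500 m to 3400 m (environment, upper layer): cools by 11.7 × 1.9 = 22.23°C, giving -17°C.
T_parcel − T_env = -8.1 − (-17) = +8.9°C

+8.9°C (parcel warmer than environment)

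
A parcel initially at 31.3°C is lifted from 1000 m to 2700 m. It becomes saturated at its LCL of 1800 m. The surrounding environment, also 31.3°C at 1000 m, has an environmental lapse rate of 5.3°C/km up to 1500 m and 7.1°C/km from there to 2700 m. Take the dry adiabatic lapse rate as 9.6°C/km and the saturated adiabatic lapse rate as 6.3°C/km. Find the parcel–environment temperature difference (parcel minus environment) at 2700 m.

-2.18°C (parcel cooler than environment)

Parcel:
  1000 → 1800 m (dry, 9.6°C/km): ΔT = -9.6 × 0.8 = -7.68°C → T = 23.62°C
  1800 → 2700 m (saturated, 6.3°C/km): ΔT = -6.3 × 0.9 = -5.67°C → T = 17.95°C
Environment:
  1000 → 1500 m (environment, lower layer, 5.3°C/km): ΔT = -5.3 × 0.5 = -2.65°C → T = 28.65°C
  1500 → 2700 m (environment, upper layer, 7.1°C/km): ΔT = -7.1 × 1.2 = -8.52°C → T = 20.13°C
T_parcel − T_env = 17.95 − 20.13 = -2.18°C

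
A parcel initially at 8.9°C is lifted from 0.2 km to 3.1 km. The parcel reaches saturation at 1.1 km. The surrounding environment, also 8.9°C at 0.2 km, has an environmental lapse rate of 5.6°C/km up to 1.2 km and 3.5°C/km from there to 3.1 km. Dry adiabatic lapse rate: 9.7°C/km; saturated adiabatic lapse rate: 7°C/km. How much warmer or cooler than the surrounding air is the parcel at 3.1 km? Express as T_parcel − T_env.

-10.48°C (parcel cooler than environment)

Parcel:
  From 200 m to 1100 m (dry): cools by 9.7 × 0.9 = 8.73°C, giving 0.17°C.
  From 1100 m to 3100 m (saturated): cools by 7 × 2 = 14°C, giving -13.83°C.
Environment:
  From 200 m to 1200 m (environment, lower layer): cools by 5.6 × 1 = 5.6°C, giving 3.3°C.
  From 1200 m to 3100 m (environment, upper layer): cools by 3.5 × 1.9 = 6.65°C, giving -3.35°C.
T_parcel − T_env = -13.83 − (-3.35) = -10.48°C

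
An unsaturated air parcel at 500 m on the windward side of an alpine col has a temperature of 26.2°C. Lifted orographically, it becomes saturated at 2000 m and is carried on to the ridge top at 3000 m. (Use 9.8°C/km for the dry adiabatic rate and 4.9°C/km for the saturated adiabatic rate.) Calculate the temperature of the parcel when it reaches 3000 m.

6.6°C

Dry to 2000 m: -9.8 × 1.5 km = -14.7°C, so T = 11.5°C.
Saturated to 3000 m: -4.9 × 1 km = -4.9°C, so T = 6.6°C.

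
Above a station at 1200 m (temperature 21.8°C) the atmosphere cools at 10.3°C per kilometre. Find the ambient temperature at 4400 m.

-11.16°C

1200–4400 m, environmental: Δz = 3.2 km ⇒ ΔT = -32.96°C; T = -11.16°C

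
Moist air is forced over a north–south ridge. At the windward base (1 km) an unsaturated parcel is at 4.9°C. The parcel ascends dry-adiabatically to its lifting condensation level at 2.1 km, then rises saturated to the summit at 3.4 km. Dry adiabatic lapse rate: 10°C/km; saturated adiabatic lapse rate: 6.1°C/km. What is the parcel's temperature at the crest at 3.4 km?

1000–2100 m, dry: Δz = 1.1 km ⇒ ΔT = -11°C; T = -6.1°C
2100–3400 m, saturated: Δz = 1.3 km ⇒ ΔT = -7.93°C; T = -14.03°C

-14.03°C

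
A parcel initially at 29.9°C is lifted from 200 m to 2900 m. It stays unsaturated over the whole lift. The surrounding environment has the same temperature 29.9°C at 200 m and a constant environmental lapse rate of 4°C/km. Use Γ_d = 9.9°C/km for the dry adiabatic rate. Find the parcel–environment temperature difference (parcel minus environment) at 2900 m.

Parcel:
  200–2900 m, dry: Δz = 2.7 km ⇒ ΔT = -26.73°C; T = 3.17°C
Environment:
  200–2900 m, environment: Δz = 2.7 km ⇒ ΔT = -10.8°C; T = 19.1°C
T_parcel − T_env = 3.17 − 19.1 = -15.93°C

-15.93°C (parcel cooler than environment)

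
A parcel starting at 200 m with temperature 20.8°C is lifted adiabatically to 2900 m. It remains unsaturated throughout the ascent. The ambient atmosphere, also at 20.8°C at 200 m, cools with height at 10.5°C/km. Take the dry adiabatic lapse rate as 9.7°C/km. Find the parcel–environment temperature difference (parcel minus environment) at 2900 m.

+2.16°C (parcel warmer than environment)

Parcel:
  200–2900 m, dry: Δz = 2.7 km ⇒ ΔT = -26.19°C; T = -5.39°C
Environment:
  200–2900 m, environment: Δz = 2.7 km ⇒ ΔT = -28.35°C; T = -7.55°C
T_parcel − T_env = -5.39 − (-7.55) = +2.16°C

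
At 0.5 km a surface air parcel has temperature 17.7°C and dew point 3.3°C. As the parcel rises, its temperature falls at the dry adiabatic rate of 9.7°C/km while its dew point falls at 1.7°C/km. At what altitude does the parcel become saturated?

T and T_d converge at 9.7 − 1.7 = 8°C per km
Height above start = (17.7 − 3.3) / 8 = 1.8 km
LCL altitude = 500 m + 1800 m = 2300 m

2.3 km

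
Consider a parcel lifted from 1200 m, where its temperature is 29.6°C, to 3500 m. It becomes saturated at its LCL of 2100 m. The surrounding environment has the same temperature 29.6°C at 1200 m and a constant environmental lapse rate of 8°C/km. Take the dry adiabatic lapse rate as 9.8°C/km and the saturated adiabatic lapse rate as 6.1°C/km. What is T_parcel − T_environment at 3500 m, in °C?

Parcel:
  Dry to 2100 m: -9.8 × 0.9 km = -8.82°C, so T = 20.78°C.
  Saturated to 3500 m: -6.1 × 1.4 km = -8.54°C, so T = 12.24°C.
Environment:
  Environment to 3500 m: -8 × 2.3 km = -18.4°C, so T = 11.2°C.
T_parcel − T_env = 12.24 − 11.2 = +1.04°C

+1.04°C (parcel warmer than environment)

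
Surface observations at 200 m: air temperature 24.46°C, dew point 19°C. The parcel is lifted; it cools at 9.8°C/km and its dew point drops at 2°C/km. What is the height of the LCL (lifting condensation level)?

900 m

T and T_d converge at 9.8 − 2 = 7.8°C per km
Height above start = (24.46 − 19) / 7.8 = 0.7 km
LCL altitude = 200 m + 700 m = 900 m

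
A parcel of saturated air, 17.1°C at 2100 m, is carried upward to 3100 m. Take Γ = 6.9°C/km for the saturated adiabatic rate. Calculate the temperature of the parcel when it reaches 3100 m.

Saturated adiabatic to 3100 m: -6.9 × 1 km = -6.9°C, so T = 10.2°C.

10.2°C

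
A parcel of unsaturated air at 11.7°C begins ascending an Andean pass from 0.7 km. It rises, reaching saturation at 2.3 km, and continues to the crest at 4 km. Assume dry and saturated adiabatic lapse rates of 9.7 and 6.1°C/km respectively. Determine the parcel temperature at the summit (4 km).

From 700 m to 2300 m (dry): cools by 9.7 × 1.6 = 15.52°C, giving -3.82°C.
From 2300 m to 4000 m (saturated): cools by 6.1 × 1.7 = 10.37°C, giving -14.19°C.

-14.19°C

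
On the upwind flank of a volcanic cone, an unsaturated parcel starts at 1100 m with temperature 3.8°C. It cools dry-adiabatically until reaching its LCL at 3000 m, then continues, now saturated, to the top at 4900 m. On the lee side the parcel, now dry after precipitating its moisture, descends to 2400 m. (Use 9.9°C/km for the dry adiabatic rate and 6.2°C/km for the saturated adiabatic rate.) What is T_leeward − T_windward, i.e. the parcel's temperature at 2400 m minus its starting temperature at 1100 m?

Dry to 3000 m: -9.9 × 1.9 km = -18.81°C, so T = -15.01°C.
Saturated to 4900 m: -6.2 × 1.9 km = -11.78°C, so T = -26.79°C.
Dry descent to 2400 m: +9.9 × 2.5 km = +24.75°C, so T = -2.04°C.
Net change vs windward start: -2.04 − 3.8 = -5.84°C

-5.84°C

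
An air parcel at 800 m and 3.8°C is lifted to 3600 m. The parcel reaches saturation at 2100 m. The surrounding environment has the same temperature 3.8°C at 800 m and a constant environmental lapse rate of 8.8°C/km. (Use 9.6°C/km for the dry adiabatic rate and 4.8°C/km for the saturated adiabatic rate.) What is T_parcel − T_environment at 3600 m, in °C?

+4.96°C (parcel warmer than environment)

Parcel:
  Dry to 2100 m: -9.6 × 1.3 km = -12.48°C, so T = -8.68°C.
  Saturated to 3600 m: -4.8 × 1.5 km = -7.2°C, so T = -15.88°C.
Environment:
  Environment to 3600 m: -8.8 × 2.8 km = -24.64°C, so T = -20.84°C.
T_parcel − T_env = -15.88 − (-20.84) = +4.96°C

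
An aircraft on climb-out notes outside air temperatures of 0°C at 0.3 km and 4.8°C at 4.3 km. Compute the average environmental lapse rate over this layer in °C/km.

-1.2°C/km

Γ = −ΔT/Δz = (0 − 4.8) / (4300 − 300) m
  = -4.8°C / 4 km = -1.2°C/km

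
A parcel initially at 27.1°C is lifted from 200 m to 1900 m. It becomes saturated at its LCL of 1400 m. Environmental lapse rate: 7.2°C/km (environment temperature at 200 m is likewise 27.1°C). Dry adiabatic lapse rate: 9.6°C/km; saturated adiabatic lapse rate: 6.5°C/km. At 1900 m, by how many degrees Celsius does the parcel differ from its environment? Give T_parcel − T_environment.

-2.53°C (parcel cooler than environment)

Parcel:
  From 200 m to 1400 m (dry): cools by 9.6 × 1.2 = 11.52°C, giving 15.58°C.
  From 1400 m to 1900 m (saturated): cools by 6.5 × 0.5 = 3.25°C, giving 12.33°C.
Environment:
  From 200 m to 1900 m (environment): cools by 7.2 × 1.7 = 12.24°C, giving 14.86°C.
T_parcel − T_env = 12.33 − 14.86 = -2.53°C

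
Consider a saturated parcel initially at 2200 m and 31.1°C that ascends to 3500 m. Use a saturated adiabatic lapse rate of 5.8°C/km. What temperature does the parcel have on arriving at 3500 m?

23.56°C

Saturated adiabatic to 3500 m: -5.8 × 1.3 km = -7.54°C, so T = 23.56°C.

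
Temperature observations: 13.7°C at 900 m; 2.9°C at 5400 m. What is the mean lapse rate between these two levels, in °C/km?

2.4°C/km

Γ = −ΔT/Δz = (13.7 − 2.9) / (5400 − 900) m
  = 10.8°C / 4.5 km = 2.4°C/km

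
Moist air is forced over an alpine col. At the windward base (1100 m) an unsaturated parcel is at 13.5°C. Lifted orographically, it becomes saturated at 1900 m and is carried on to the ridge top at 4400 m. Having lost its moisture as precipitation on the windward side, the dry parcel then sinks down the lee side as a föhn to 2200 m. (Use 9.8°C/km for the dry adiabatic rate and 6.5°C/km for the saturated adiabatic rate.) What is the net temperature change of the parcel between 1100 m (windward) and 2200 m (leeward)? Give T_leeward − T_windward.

1100 → 1900 m (dry, 9.8°C/km): ΔT = -9.8 × 0.8 = -7.84°C → T = 5.66°C
1900 → 4400 m (saturated, 6.5°C/km): ΔT = -6.5 × 2.5 = -16.25°C → T = -10.59°C
4400 → 2200 m (dry descent, 9.8°C/km): ΔT = +9.8 × 2.2 = +21.56°C → T = 10.97°C
Net change vs windward start: 10.97 − 13.5 = -2.53°C

-2.53°C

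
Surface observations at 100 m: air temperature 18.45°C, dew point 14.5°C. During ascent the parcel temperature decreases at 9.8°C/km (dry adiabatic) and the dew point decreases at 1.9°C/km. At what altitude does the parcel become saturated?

T and T_d converge at 9.8 − 1.9 = 7.9°C per km
Height above start = (18.45 − 14.5) / 7.9 = 0.5 km
LCL altitude = 100 m + 500 m = 600 m

600 m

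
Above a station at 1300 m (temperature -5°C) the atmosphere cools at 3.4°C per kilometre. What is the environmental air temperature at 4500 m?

-15.88°C

1300–4500 m, environmental: Δz = 3.2 km ⇒ ΔT = -10.88°C; T = -15.88°C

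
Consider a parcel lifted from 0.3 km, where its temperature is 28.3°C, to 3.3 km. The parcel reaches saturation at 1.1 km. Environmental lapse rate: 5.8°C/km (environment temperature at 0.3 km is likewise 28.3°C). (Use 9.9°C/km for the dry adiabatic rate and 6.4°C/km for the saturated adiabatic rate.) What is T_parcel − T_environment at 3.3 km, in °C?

Parcel:
  300 → 1100 m (dry, 9.9°C/km): ΔT = -9.9 × 0.8 = -7.92°C → T = 20.38°C
  1100 → 3300 m (saturated, 6.4°C/km): ΔT = -6.4 × 2.2 = -14.08°C → T = 6.3°C
Environment:
  300 → 3300 m (environment, 5.8°C/km): ΔT = -5.8 × 3 = -17.4°C → T = 10.9°C
T_parcel − T_env = 6.3 − 10.9 = -4.6°C

-4.6°C (parcel cooler than environment)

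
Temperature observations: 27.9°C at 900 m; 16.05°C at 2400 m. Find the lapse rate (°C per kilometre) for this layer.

Γ = −ΔT/Δz = (27.9 − 16.05) / (2400 − 900) m
  = 11.85°C / 1.5 km = 7.9°C/km

7.9°C/km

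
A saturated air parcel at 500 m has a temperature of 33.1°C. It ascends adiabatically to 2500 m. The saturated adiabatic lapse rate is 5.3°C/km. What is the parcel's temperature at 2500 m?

22.5°C

Saturated adiabatic to 2500 m: -5.3 × 2 km = -10.6°C, so T = 22.5°C.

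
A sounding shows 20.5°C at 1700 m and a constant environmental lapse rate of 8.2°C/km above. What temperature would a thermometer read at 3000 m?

9.84°C

1700 → 3000 m (environmental, 8.2°C/km): ΔT = -8.2 × 1.3 = -10.66°C → T = 9.84°C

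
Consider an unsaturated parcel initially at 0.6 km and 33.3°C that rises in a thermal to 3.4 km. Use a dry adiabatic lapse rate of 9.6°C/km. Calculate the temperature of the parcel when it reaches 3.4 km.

6.42°C

Dry adiabatic to 3400 m: -9.6 × 2.8 km = -26.88°C, so T = 6.42°C.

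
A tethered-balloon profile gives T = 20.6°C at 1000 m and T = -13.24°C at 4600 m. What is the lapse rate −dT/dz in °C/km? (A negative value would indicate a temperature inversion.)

Γ = −ΔT/Δz = (20.6 − (-13.24)) / (4600 − 1000) m
  = 33.84°C / 3.6 km = 9.4°C/km

9.4°C/km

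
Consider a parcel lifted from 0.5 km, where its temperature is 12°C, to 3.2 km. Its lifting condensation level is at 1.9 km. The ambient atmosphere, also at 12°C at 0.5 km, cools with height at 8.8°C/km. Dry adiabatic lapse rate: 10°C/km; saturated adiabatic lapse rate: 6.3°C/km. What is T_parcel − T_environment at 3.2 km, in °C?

+1.57°C (parcel warmer than environment)

Parcel:
  From 500 m to 1900 m (dry): cools by 10 × 1.4 = 14°C, giving -2°C.
  From 1900 m to 3200 m (saturated): cools by 6.3 × 1.3 = 8.19°C, giving -10.19°C.
Environment:
  From 500 m to 3200 m (environment): cools by 8.8 × 2.7 = 23.76°C, giving -11.76°C.
T_parcel − T_env = -10.19 − (-11.76) = +1.57°C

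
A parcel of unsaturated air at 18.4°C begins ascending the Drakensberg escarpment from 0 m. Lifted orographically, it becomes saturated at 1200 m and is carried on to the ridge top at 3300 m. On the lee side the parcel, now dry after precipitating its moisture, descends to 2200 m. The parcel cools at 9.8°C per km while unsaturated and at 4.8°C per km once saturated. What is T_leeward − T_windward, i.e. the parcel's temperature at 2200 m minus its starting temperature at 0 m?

Dry to 1200 m: -9.8 × 1.2 km = -11.76°C, so T = 6.64°C.
Saturated to 3300 m: -4.8 × 2.1 km = -10.08°C, so T = -3.44°C.
Dry descent to 2200 m: +9.8 × 1.1 km = +10.78°C, so T = 7.34°C.
Net change vs windward start: 7.34 − 18.4 = -11.06°C

-11.06°C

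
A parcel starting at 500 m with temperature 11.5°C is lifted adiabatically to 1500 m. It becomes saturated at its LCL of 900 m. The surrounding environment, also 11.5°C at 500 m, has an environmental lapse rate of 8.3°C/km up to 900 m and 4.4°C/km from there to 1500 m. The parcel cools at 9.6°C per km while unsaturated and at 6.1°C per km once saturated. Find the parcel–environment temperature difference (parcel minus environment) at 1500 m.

-1.54°C (parcel cooler than environment)

Parcel:
  From 500 m to 900 m (dry): cools by 9.6 × 0.4 = 3.84°C, giving 7.66°C.
  From 900 m to 1500 m (saturated): cools by 6.1 × 0.6 = 3.66°C, giving 4°C.
Environment:
  From 500 m to 900 m (environment, lower layer): cools by 8.3 × 0.4 = 3.32°C, giving 8.18°C.
  From 900 m to 1500 m (environment, upper layer): cools by 4.4 × 0.6 = 2.64°C, giving 5.54°C.
T_parcel − T_env = 4 − 5.54 = -1.54°C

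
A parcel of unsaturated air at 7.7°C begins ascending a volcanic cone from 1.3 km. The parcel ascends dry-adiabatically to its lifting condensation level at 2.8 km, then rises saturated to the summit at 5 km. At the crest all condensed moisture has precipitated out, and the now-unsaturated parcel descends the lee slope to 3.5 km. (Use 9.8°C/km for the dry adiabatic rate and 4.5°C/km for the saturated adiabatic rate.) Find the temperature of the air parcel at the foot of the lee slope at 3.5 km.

-2.2°C

From 1300 m to 2800 m (dry): cools by 9.8 × 1.5 = 14.7°C, giving -7°C.
From 2800 m to 5000 m (saturated): cools by 4.5 × 2.2 = 9.9°C, giving -16.9°C.
From 5000 m to 3500 m (dry descent): warms by 9.8 × 1.5 = 14.7°C, giving -2.2°C.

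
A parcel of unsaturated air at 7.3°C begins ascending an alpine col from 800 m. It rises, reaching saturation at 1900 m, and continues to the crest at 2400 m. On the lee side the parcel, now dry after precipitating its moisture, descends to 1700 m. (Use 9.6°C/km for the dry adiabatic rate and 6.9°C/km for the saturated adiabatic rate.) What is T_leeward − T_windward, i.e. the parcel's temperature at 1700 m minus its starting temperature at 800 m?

-7.29°C

From 800 m to 1900 m (dry): cools by 9.6 × 1.1 = 10.56°C, giving -3.26°C.
From 1900 m to 2400 m (saturated): cools by 6.9 × 0.5 = 3.45°C, giving -6.71°C.
From 2400 m to 1700 m (dry descent): warms by 9.6 × 0.7 = 6.72°C, giving 0.01°C.
Net change vs windward start: 0.01 − 7.3 = -7.29°C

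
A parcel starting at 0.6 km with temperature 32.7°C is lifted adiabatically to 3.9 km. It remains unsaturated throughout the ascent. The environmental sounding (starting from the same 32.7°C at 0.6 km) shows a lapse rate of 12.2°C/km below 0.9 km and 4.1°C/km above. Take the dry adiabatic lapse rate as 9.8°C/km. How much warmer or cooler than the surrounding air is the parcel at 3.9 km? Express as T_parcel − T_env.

Parcel:
  600 → 3900 m (dry, 9.8°C/km): ΔT = -9.8 × 3.3 = -32.34°C → T = 0.36°C
Environment:
  600 → 900 m (environment, lower layer, 12.2°C/km): ΔT = -12.2 × 0.3 = -3.66°C → T = 29.04°C
  900 → 3900 m (environment, upper layer, 4.1°C/km): ΔT = -4.1 × 3 = -12.3°C → T = 16.74°C
T_parcel − T_env = 0.36 − 16.74 = -16.38°C

-16.38°C (parcel cooler than environment)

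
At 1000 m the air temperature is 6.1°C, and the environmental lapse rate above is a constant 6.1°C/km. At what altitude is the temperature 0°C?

Height above start = (6.1 − 0) / 6.1 = 1 km
Altitude = 1000 m + 1000 m = 2000 m

2000 m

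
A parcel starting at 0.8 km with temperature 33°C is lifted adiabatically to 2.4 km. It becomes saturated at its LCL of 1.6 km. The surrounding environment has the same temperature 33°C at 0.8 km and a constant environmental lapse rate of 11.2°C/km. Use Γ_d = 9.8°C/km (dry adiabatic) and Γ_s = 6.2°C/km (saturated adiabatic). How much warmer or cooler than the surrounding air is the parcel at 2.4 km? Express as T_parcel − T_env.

Parcel:
  Dry to 1600 m: -9.8 × 0.8 km = -7.84°C, so T = 25.16°C.
  Saturated to 2400 m: -6.2 × 0.8 km = -4.96°C, so T = 20.2°C.
Environment:
  Environment to 2400 m: -11.2 × 1.6 km = -17.92°C, so T = 15.08°C.
T_parcel − T_env = 20.2 − 15.08 = +5.12°C

+5.12°C (parcel warmer than environment)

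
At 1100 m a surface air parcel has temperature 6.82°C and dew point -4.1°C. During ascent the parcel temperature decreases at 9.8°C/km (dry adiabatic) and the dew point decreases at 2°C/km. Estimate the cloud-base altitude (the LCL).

T and T_d converge at 9.8 − 2 = 7.8°C per km
Height above start = (6.82 − (-4.1)) / 7.8 = 1.4 km
LCL altitude = 1100 m + 1400 m = 2500 m

2500 m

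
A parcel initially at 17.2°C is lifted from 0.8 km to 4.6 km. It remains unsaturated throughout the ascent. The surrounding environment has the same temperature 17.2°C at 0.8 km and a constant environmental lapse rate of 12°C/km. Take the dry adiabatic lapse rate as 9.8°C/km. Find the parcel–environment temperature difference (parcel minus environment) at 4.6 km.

+8.36°C (parcel warmer than environment)

Parcel:
  800 → 4600 m (dry, 9.8°C/km): ΔT = -9.8 × 3.8 = -37.24°C → T = -20.04°C
Environment:
  800 → 4600 m (environment, 12°C/km): ΔT = -12 × 3.8 = -45.6°C → T = -28.4°C
T_parcel − T_env = -20.04 − (-28.4) = +8.36°C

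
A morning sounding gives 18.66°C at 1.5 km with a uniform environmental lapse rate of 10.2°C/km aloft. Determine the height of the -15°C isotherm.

4.8 km

Height above start = (18.66 − (-15)) / 10.2 = 3.3 km
Altitude = 1500 m + 3300 m = 4800 m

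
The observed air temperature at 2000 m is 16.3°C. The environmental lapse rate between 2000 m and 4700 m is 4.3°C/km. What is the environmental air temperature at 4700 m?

4.69°C

Environmental to 4700 m: -4.3 × 2.7 km = -11.61°C, so T = 4.69°C.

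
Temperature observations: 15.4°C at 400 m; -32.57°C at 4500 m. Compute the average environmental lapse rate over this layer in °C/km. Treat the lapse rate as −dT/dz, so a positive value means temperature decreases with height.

11.7°C/km

Γ = −ΔT/Δz = (15.4 − (-32.57)) / (4500 − 400) m
  = 47.97°C / 4.1 km = 11.7°C/km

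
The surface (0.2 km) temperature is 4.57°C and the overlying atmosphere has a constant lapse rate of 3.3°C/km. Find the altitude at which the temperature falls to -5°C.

Height above start = (4.57 − (-5)) / 3.3 = 2.9 km
Altitude = 200 m + 2900 m = 3100 m

3.1 km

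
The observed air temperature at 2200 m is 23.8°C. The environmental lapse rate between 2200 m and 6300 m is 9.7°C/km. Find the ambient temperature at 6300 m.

-15.97°C

From 2200 m to 6300 m (environmental): cools by 9.7 × 4.1 = 39.77°C, giving -15.97°C.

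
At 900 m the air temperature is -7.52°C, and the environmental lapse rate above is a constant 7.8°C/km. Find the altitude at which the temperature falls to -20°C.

2500 m

Height above start = (-7.52 − (-20)) / 7.8 = 1.6 km
Altitude = 900 m + 1600 m = 2500 m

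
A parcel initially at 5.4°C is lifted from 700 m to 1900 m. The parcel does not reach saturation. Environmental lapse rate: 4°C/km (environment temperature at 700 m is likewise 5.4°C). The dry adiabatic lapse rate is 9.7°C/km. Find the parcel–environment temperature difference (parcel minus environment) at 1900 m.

Parcel:
  700 → 1900 m (dry, 9.7°C/km): ΔT = -9.7 × 1.2 = -11.64°C → T = -6.24°C
Environment:
  700 → 1900 m (environment, 4°C/km): ΔT = -4 × 1.2 = -4.8°C → T = 0.6°C
T_parcel − T_env = -6.24 − 0.6 = -6.84°C

-6.84°C (parcel cooler than environment)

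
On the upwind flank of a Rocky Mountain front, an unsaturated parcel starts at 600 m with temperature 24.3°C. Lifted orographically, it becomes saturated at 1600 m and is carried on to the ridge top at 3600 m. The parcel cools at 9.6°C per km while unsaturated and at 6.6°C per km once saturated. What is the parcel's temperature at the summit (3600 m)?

From 600 m to 1600 m (dry): cools by 9.6 × 1 = 9.6°C, giving 14.7°C.
From 1600 m to 3600 m (saturated): cools by 6.6 × 2 = 13.2°C, giving 1.5°C.

1.5°C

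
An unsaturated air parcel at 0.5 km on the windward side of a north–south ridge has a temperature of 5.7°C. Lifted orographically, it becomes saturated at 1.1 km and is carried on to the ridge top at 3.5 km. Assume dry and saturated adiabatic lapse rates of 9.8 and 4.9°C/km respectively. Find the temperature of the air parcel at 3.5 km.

From 500 m to 1100 m (dry): cools by 9.8 × 0.6 = 5.88°C, giving -0.18°C.
From 1100 m to 3500 m (saturated): cools by 4.9 × 2.4 = 11.76°C, giving -11.94°C.

-11.94°C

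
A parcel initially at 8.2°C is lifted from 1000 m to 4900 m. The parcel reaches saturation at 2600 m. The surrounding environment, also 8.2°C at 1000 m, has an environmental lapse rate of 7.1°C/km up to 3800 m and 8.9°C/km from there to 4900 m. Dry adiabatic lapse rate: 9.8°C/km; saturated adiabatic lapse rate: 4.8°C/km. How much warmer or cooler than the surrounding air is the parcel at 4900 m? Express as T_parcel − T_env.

Parcel:
  Dry to 2600 m: -9.8 × 1.6 km = -15.68°C, so T = -7.48°C.
  Saturated to 4900 m: -4.8 × 2.3 km = -11.04°C, so T = -18.52°C.
Environment:
  Environment, lower layer to 3800 m: -7.1 × 2.8 km = -19.88°C, so T = -11.68°C.
  Environment, upper layer to 4900 m: -8.9 × 1.1 km = -9.79°C, so T = -21.47°C.
T_parcel − T_env = -18.52 − (-21.47) = +2.95°C

+2.95°C (parcel warmer than environment)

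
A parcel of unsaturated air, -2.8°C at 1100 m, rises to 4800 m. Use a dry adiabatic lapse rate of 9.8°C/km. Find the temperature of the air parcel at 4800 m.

-39.06°C

From 1100 m to 4800 m (dry adiabatic): cools by 9.8 × 3.7 = 36.26°C, giving -39.06°C.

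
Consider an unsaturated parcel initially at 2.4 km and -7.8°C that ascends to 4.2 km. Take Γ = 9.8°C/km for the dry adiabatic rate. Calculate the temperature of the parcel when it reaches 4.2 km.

-25.44°C

2400–4200 m, dry adiabatic: Δz = 1.8 km ⇒ ΔT = -17.64°C; T = -25.44°C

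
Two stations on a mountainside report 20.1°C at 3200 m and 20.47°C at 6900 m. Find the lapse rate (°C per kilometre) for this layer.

Γ = −ΔT/Δz = (20.1 − 20.47) / (6900 − 3200) m
  = -0.37°C / 3.7 km = -0.1°C/km

-0.1°C/km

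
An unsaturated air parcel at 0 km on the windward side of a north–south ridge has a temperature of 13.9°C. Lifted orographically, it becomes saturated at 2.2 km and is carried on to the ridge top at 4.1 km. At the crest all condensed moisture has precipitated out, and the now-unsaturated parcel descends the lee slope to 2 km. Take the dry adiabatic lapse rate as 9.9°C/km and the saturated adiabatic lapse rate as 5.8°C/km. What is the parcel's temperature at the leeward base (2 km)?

1.89°C

0–2200 m, dry: Δz = 2.2 km ⇒ ΔT = -21.78°C; T = -7.88°C
2200–4100 m, saturated: Δz = 1.9 km ⇒ ΔT = -11.02°C; T = -18.9°C
4100–2000 m, dry descent: Δz = 2.1 km ⇒ ΔT = +20.79°C; T = 1.89°C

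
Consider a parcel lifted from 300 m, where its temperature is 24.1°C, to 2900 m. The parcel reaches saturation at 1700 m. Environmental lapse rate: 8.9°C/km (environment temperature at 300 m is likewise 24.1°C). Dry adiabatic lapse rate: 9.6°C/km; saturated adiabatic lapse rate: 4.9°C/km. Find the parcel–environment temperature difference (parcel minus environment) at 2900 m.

+3.82°C (parcel warmer than environment)

Parcel:
  Dry to 1700 m: -9.6 × 1.4 km = -13.44°C, so T = 10.66°C.
  Saturated to 2900 m: -4.9 × 1.2 km = -5.88°C, so T = 4.78°C.
Environment:
  Environment to 2900 m: -8.9 × 2.6 km = -23.14°C, so T = 0.96°C.
T_parcel − T_env = 4.78 − 0.96 = +3.82°C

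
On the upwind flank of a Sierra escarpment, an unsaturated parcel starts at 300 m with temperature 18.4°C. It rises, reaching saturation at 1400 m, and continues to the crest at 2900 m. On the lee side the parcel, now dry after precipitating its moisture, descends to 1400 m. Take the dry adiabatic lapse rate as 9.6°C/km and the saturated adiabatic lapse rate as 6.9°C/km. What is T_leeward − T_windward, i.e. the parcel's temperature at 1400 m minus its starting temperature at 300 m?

-6.51°C

300–1400 m, dry: Δz = 1.1 km ⇒ ΔT = -10.56°C; T = 7.84°C
1400–2900 m, saturated: Δz = 1.5 km ⇒ ΔT = -10.35°C; T = -2.51°C
2900–1400 m, dry descent: Δz = 1.5 km ⇒ ΔT = +14.4°C; T = 11.89°C
Net change vs windward start: 11.89 − 18.4 = -6.51°C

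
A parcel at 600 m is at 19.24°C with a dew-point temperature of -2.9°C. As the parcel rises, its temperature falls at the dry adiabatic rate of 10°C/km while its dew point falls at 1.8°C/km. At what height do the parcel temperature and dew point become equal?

3300 m

T and T_d converge at 10 − 1.8 = 8.2°C per km
Height above start = (19.24 − (-2.9)) / 8.2 = 2.7 km
LCL altitude = 600 m + 2700 m = 3300 m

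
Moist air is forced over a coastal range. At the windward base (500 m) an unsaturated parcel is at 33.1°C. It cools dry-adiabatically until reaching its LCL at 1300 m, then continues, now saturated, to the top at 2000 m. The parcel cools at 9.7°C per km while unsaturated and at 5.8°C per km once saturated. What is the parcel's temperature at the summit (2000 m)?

21.28°C

From 500 m to 1300 m (dry): cools by 9.7 × 0.8 = 7.76°C, giving 25.34°C.
From 1300 m to 2000 m (saturated): cools by 5.8 × 0.7 = 4.06°C, giving 21.28°C.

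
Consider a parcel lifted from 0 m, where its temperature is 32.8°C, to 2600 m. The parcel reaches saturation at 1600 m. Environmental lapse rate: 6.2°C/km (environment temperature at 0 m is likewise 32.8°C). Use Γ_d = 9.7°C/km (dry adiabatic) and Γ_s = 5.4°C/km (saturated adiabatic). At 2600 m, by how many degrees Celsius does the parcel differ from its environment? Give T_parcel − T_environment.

-4.8°C (parcel cooler than environment)

Parcel:
  From 0 m to 1600 m (dry): cools by 9.7 × 1.6 = 15.52°C, giving 17.28°C.
  From 1600 m to 2600 m (saturated): cools by 5.4 × 1 = 5.4°C, giving 11.88°C.
Environment:
  From 0 m to 2600 m (environment): cools by 6.2 × 2.6 = 16.12°C, giving 16.68°C.
T_parcel − T_env = 11.88 − 16.68 = -4.8°C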